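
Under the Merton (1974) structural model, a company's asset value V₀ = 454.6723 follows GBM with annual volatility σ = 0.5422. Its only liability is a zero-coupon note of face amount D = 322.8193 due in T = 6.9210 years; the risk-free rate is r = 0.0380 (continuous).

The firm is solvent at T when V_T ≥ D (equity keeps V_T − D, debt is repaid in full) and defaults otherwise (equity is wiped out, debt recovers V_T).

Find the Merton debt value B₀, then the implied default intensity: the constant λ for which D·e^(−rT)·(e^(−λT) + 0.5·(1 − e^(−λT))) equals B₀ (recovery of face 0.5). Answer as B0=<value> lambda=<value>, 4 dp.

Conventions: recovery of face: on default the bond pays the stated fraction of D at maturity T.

B0=153.9182 lambda=0.2059

Equity is a call on the firm's assets struck at D = 322.8193:
d₁ = [ln(V₀/D) + (r + σ²/2)T] / (σ√T)
   = [ln(454.6723/322.8193) + (0.0380 + 0.5·0.5422²)·6.9210] / (0.5422·√6.9210)
   = [0.342484 + 1.280319] / 1.426409 = 1.137684
d₂ = d₁ − σ√T = 1.137684 − 1.426409 = -0.288724
N(d₁) = 0.872374,  N(d₂) = 0.386396,  e^(−rT) = 0.768743
E₀ = V₀·N(d₁) − D·e^(−rT)·N(d₂)
   = 454.6723·0.872374 − 322.8193·0.768743·0.386396 = 300.754122
B₀ = V₀ − E₀ = 454.6723 − 300.754122 = 153.918178
e^(−λT) = (B₀·e^(rT)/D − 0.5)/(1 − 0.5) = (153.9182·1.300824/322.8193 − 0.5)/0.5 = 0.24044942
λ = −ln(0.24044942)/6.9210 = 0.205931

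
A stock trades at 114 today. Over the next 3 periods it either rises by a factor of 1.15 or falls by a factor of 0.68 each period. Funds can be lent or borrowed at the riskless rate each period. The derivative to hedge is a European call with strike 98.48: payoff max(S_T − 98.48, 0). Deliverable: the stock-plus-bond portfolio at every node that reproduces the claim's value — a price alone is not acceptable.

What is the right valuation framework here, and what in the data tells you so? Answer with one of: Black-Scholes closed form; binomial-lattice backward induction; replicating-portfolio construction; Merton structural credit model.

framework: replicating-portfolio construction

Key observation: the task asks for the hedge itself — share and bond holdings at every node of the 3-period tree on spot 114 with factors 1.15/0.68 — which is exactly what the replicating-portfolio construction produces.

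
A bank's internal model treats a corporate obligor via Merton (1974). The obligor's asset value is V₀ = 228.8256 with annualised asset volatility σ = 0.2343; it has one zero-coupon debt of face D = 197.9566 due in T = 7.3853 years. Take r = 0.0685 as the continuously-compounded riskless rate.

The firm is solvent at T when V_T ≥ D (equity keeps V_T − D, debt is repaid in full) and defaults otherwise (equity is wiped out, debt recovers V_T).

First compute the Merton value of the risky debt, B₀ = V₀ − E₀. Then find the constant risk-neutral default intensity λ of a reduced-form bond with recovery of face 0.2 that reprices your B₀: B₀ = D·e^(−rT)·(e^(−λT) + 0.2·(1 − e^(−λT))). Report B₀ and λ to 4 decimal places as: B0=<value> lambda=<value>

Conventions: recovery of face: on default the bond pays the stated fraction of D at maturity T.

Apply the equity-as-call identities (strike 197.9566, horizon 7.3853 years):
d₁ = [ln(V₀/D) + (r + σ²/2)T] / (σ√T)
   = [ln(228.8256/197.9566) + (0.0685 + 0.5·0.2343²)·7.3853] / (0.2343·√7.3853)
   = [0.144912 + 0.708607] / 0.636732 = 1.340469
d₂ = d₁ − σ√T = 1.340469 − 0.636732 = 0.703737
N(d₁) = 0.909954,  N(d₂) = 0.759202,  e^(−rT) = 0.602967
E₀ = V₀·N(d₁) − D·e^(−rT)·N(d₂)
   = 228.8256·0.909954 − 197.9566·0.602967·0.759202 = 117.601368
B₀ = V₀ − E₀ = 228.8256 − 117.601368 = 111.224232
e^(−λT) = (B₀·e^(rT)/D − 0.2)/(1 − 0.2) = (111.2242·1.658466/197.9566 − 0.2)/0.8 = 0.91478529
λ = −ln(0.91478529)/7.3853 = 0.012060

B0=111.2242 lambda=0.0121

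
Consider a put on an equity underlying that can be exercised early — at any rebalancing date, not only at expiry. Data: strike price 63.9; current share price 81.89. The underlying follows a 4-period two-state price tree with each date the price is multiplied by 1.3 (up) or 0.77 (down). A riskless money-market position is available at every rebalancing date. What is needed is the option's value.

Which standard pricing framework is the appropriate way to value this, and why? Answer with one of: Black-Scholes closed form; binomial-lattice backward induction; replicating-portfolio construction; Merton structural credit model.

Key observation: with exercise allowed before expiry on a discrete up/down model (4 steps from spot 81.89), the strike-63.9 put's value must be rolled back through the tree testing early exercise at each node.

framework: binomial-lattice backward induction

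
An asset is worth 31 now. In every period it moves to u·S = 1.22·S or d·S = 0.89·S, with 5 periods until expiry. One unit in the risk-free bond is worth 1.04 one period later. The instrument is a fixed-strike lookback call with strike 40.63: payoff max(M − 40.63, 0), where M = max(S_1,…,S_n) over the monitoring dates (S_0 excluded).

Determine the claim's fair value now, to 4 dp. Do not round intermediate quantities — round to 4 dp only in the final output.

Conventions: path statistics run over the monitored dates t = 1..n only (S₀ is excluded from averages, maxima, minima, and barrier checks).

Risk-neutral up-probability p* = (R−d)/(u−d) = (1.04−0.89)/(1.22−0.89) = 0.4545; the claim prices as the p*-weighted sum of path payoffs discounted by R^5.
Enumerate all 2^5 = 32 price paths (U = up ×1.22, D = down ×0.89); each path with k up-moves has probability p*^k·(1−p*)^(5−k).
DDDDD: M=27.5900, payoff=0.0000, prob=0.048283
UDDDD: M=37.8200, payoff=0.0000, prob=0.040236
DUDDD: M=33.6598, payoff=0.0000, prob=0.040236
UUDDD: M=46.1404, payoff=5.5104, prob=0.033530
DDUDD: M=29.9572, payoff=0.0000, prob=0.040236
UDUDD: M=41.0650, payoff=0.4350, prob=0.033530
DUUDD: M=41.0650, payoff=0.4350, prob=0.033530
UUUDD: M=56.2913, payoff=15.6613, prob=0.027941
DDDUD: M=27.5900, payoff=0.0000, prob=0.040236
UDDUD: M=37.8200, payoff=0.0000, prob=0.033530
DUDUD: M=36.5478, payoff=0.0000, prob=0.033530
UUDUD: M=50.0992, payoff=9.4692, prob=0.027941
DDUUD: M=36.5478, payoff=0.0000, prob=0.033530
UDUUD: M=50.0992, payoff=9.4692, prob=0.027941
DUUUD: M=50.0992, payoff=9.4692, prob=0.027941
UUUUD: M=68.6754, payoff=28.0454, prob=0.023285
DDDDU: M=27.5900, payoff=0.0000, prob=0.040236
UDDDU: M=37.8200, payoff=0.0000, prob=0.033530
DUDDU: M=33.6598, payoff=0.0000, prob=0.033530
UUDDU: M=46.1404, payoff=5.5104, prob=0.027941
DDUDU: M=32.5276, payoff=0.0000, prob=0.033530
UDUDU: M=44.5883, payoff=3.9583, prob=0.027941
DUUDU: M=44.5883, payoff=3.9583, prob=0.027941
UUUDU: M=61.1211, payoff=20.4911, prob=0.023285
DDDUU: M=32.5276, payoff=0.0000, prob=0.033530
UDDUU: M=44.5883, payoff=3.9583, prob=0.027941
DUDUU: M=44.5883, payoff=3.9583, prob=0.027941
UUDUU: M=61.1211, payoff=20.4911, prob=0.023285
DDUUU: M=44.5883, payoff=3.9583, prob=0.027941
UDUUU: M=61.1211, payoff=20.4911, prob=0.023285
DUUUU: M=61.1211, payoff=20.4911, prob=0.023285
UUUUU: M=83.7840, payoff=43.1540, prob=0.019404
Price = Σ prob·payoff / R^5 = 5.551136 / 1.216653 = 4.5626

price = 4.5626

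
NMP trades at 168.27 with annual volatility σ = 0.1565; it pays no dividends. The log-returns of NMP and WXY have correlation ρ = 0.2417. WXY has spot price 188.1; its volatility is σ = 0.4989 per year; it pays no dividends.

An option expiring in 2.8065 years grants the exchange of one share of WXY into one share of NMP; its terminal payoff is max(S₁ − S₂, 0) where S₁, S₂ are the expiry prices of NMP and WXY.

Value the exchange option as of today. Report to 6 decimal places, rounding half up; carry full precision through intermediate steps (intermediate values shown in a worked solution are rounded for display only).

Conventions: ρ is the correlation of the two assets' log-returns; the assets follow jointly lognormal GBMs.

exchange price = 46.838027

σ_eff = √(σ₁² + σ₂² − 2ρσ₁σ₂) = √(0.1565² + 0.4989² − 2·0.2417·0.1565·0.4989) = 0.485439
d₁ = (ln(S₁/S₂) + (q₂ − q₁ + σ_eff²/2)T) / (σ_eff√T) = (ln(168.27/188.1) + (0.0 − 0.0 + 0.117825)·2.8065) / 0.813236 = 0.269630
d₂ = d₁ − σ_eff√T = 0.269630 − 0.813236 = -0.543607
N(d₁) = 0.606277,  N(d₂) = 0.293356
V = S₁·e^{−q₁T}·N(d₁) − S₂·e^{−q₂T}·N(d₂) = 102.018314 − 55.180287 = 46.838027
Key observation: r never enters — measured in units of WXY, the claim is a call on S₁/S₂ struck at 1, so only the dividend yields and σ_eff matter.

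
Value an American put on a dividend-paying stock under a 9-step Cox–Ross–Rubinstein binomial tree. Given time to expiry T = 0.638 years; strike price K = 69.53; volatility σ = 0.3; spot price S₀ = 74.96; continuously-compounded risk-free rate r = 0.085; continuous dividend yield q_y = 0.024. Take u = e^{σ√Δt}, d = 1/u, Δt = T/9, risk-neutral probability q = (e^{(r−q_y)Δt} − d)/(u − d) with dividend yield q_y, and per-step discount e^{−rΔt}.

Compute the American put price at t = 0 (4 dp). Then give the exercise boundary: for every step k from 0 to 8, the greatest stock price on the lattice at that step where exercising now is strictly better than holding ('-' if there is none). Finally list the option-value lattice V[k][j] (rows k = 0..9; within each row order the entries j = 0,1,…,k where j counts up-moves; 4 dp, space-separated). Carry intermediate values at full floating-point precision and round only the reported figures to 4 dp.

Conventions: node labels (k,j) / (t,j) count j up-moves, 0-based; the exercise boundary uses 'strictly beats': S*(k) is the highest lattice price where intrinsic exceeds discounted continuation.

price = 3.5175
boundary = - - - - 54.4594 50.2786 54.4594 58.9878 63.8927
tree:
3.5175
5.3048 1.8225
7.7769 2.9655 0.7333
11.0323 4.7059 1.3095 0.1822
15.0706 7.2391 2.3001 0.3624 0.0092
19.2514 10.7087 3.9536 0.7205 0.0187 0.0000
23.1112 15.0706 6.5972 1.4315 0.0382 0.0000 0.0000
26.6747 19.2514 10.5422 2.8419 0.0779 0.0000 0.0000 0.0000
29.9646 23.1112 15.0706 5.6373 0.1590 0.0000 0.0000 0.0000 0.0000
33.0019 26.6747 19.2514 10.5422 0.3245 0.0000 0.0000 0.0000 0.0000 0.0000

params: Δt=0.07089 u=1.08315 d=0.92323 q=0.50714 e^(-rΔt)=0.99399
t_9 payoffs: 33.0019 26.6747 19.2514 10.5422 0.3245 0.0000 0.0000 0.0000 0.0000 0.0000
t_8: node(8,0) S=39.5654 payoff=29.9646 vs cont=29.6141 → 29.9646 [stop]  node(8,1) S=46.4188 payoff=23.1112 vs cont=22.7724 → 23.1112 [stop]  node(8,2) S=54.4594 payoff=15.0706 vs cont=14.7455 → 15.0706 [stop]  node(8,3) S=63.8927 payoff=5.6373 vs cont=5.3282 → 5.6373 [stop]  node(8,4) S=74.9600 payoff=0.0000 vs cont=0.1590 → 0.1590 [wait]  node(8,5) S=87.9444 payoff=0.0000 vs cont=0.0000 → 0.0000 [wait]  node(8,6) S=103.1779 payoff=0.0000 vs cont=0.0000 → 0.0000 [wait]  node(8,7) S=121.0500 payoff=0.0000 vs cont=0.0000 → 0.0000 [wait]  node(8,8) S=142.0180 payoff=0.0000 vs cont=0.0000 → 0.0000 [wait]  ⇒ S*(8)=63.8927
t_7: node(7,0) S=42.8553 payoff=26.6747 vs cont=26.3298 → 26.6747 [stop]  node(7,1) S=50.2786 payoff=19.2514 vs cont=18.9191 → 19.2514 [stop]  node(7,2) S=58.9878 payoff=10.5422 vs cont=10.2248 → 10.5422 [stop]  node(7,3) S=69.2055 payoff=0.3245 vs cont=2.8419 → 2.8419 [wait]  node(7,4) S=81.1930 payoff=0.0000 vs cont=0.0779 → 0.0779 [wait]  node(7,5) S=95.2571 payoff=0.0000 vs cont=0.0000 → 0.0000 [wait]  node(7,6) S=111.7573 payoff=0.0000 vs cont=0.0000 → 0.0000 [wait]  node(7,7) S=131.1155 payoff=0.0000 vs cont=0.0000 → 0.0000 [wait]  ⇒ S*(7)=58.9878
t_6: node(6,0) S=46.4188 payoff=23.1112 vs cont=22.7724 → 23.1112 [stop]  node(6,1) S=54.4594 payoff=15.0706 vs cont=14.7455 → 15.0706 [stop]  node(6,2) S=63.8927 payoff=5.6373 vs cont=6.5972 → 6.5972 [wait]  node(6,3) S=74.9600 payoff=0.0000 vs cont=1.4315 → 1.4315 [wait]  node(6,4) S=87.9444 payoff=0.0000 vs cont=0.0382 → 0.0382 [wait]  node(6,5) S=103.1779 payoff=0.0000 vs cont=0.0000 → 0.0000 [wait]  node(6,6) S=121.0500 payoff=0.0000 vs cont=0.0000 → 0.0000 [wait]  ⇒ S*(6)=54.4594
t_5: node(5,0) S=50.2786 payoff=19.2514 vs cont=18.9191 → 19.2514 [stop]  node(5,1) S=58.9878 payoff=10.5422 vs cont=10.7087 → 10.7087 [wait]  node(5,2) S=69.2055 payoff=0.3245 vs cont=3.9536 → 3.9536 [wait]  node(5,3) S=81.1930 payoff=0.0000 vs cont=0.7205 → 0.7205 [wait]  node(5,4) S=95.2571 payoff=0.0000 vs cont=0.0187 → 0.0187 [wait]  node(5,5) S=111.7573 payoff=0.0000 vs cont=0.0000 → 0.0000 [wait]  ⇒ S*(5)=50.2786
t_4: node(4,0) S=54.4594 payoff=15.0706 vs cont=14.8294 → 15.0706 [stop]  node(4,1) S=63.8927 payoff=5.6373 vs cont=7.2391 → 7.2391 [wait]  node(4,2) S=74.9600 payoff=0.0000 vs cont=2.3001 → 2.3001 [wait]  node(4,3) S=87.9444 payoff=0.0000 vs cont=0.3624 → 0.3624 [wait]  node(4,4) S=103.1779 payoff=0.0000 vs cont=0.0092 → 0.0092 [wait]  ⇒ S*(4)=54.4594
t_3: node(3,0) S=58.9878 payoff=10.5422 vs cont=11.0323 → 11.0323 [wait]  node(3,1) S=69.2055 payoff=0.3245 vs cont=4.7059 → 4.7059 [wait]  node(3,2) S=81.1930 payoff=0.0000 vs cont=1.3095 → 1.3095 [wait]  node(3,3) S=95.2571 payoff=0.0000 vs cont=0.1822 → 0.1822 [wait]  ⇒ S*(3)=-
t_2: node(2,0) S=63.8927 payoff=5.6373 vs cont=7.7769 → 7.7769 [wait]  node(2,1) S=74.9600 payoff=0.0000 vs cont=2.9655 → 2.9655 [wait]  node(2,2) S=87.9444 payoff=0.0000 vs cont=0.7333 → 0.7333 [wait]  ⇒ S*(2)=-
t_1: node(1,0) S=69.2055 payoff=0.3245 vs cont=5.3048 → 5.3048 [wait]  node(1,1) S=81.1930 payoff=0.0000 vs cont=1.8225 → 1.8225 [wait]  ⇒ S*(1)=-
t_0: node(0,0) S=74.9600 payoff=0.0000 vs cont=3.5175 → 3.5175 [wait]  ⇒ S*(0)=-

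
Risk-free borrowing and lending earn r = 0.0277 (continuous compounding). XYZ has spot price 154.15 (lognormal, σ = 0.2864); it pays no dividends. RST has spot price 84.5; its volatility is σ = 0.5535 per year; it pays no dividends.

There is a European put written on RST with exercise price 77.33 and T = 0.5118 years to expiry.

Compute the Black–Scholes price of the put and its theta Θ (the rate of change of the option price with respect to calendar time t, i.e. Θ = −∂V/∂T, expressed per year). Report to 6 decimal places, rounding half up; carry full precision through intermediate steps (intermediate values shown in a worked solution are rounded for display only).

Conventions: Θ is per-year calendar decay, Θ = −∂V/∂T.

price = 8.901639
Θ = -10.739902

σ√T = 0.5535·√0.5118 = 0.395975
d₁ = (ln(S/K) + (r+σ²/2)T) / (σ√T) = (ln(84.5/77.33) + (0.0277+0.5535²/2)·0.5118) / 0.395975 = (0.088670 + 0.092575) / 0.395975 = 0.457717
d₂ = d₁ − σ√T = 0.457717 − 0.395975 = 0.061742
e^{−rT} = 0.985923
N(−d₁) = 0.323578,  N(−d₂) = 0.475384
Put price V = K·e^{−rT}·N(−d₂) − S·N(−d₁) = 36.243969 − 27.342329 = 8.901639
φ(d₁) = (1/√(2π))·e^{−d₁²/2} = 0.359266
Θ = −S·φ(d₁)·σ/(2√T) + r·K·e^{−rT}·N(−d₂) = −11.743860 + 1.003958 = -10.739902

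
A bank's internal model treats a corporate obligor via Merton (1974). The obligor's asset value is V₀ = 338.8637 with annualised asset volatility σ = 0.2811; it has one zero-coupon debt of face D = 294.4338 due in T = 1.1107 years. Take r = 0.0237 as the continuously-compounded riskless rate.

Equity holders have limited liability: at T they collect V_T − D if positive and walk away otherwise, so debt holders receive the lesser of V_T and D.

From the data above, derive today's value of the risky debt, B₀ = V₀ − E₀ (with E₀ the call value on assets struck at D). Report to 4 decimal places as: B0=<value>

B0=270.3511

With assets at 338.8637 and a single debt payment of 294.4338 at 1.1107 years:
d₁ = [ln(V₀/D) + (r + σ²/2)T] / (σ√T)
   = [ln(338.8637/294.4338) + (0.0237 + 0.5·0.2811²)·1.1107] / (0.2811·√1.1107)
   = [0.140544 + 0.070206] / 0.296251 = 0.711390
d₂ = d₁ − σ√T = 0.711390 − 0.296251 = 0.415139
N(d₁) = 0.761579,  N(d₂) = 0.660980,  e^(−rT) = 0.974020
E₀ = V₀·N(d₁) − D·e^(−rT)·N(d₂)
   = 338.8637·0.761579 − 294.4338·0.974020·0.660980 = 68.512625
B₀ = V₀ − E₀ = 338.8637 − 68.512625 = 270.351075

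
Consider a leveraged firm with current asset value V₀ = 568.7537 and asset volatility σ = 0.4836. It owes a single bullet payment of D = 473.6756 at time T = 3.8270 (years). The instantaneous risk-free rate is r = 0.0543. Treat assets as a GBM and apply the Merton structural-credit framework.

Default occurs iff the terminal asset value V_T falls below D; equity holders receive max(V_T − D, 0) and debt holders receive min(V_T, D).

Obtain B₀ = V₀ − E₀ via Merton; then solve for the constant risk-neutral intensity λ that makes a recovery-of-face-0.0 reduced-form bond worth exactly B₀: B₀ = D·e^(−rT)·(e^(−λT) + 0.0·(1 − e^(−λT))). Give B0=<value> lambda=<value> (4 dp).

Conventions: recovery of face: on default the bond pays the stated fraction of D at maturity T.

B0=290.0022 lambda=0.0739

Work the structural quantities from V₀ = 568.7537 against face 473.6756:
d₁ = [ln(V₀/D) + (r + σ²/2)T] / (σ√T)
   = [ln(568.7537/473.6756) + (0.0543 + 0.5·0.4836²)·3.8270] / (0.4836·√3.8270)
   = [0.182925 + 0.655314] / 0.946053 = 0.886038
d₂ = d₁ − σ√T = 0.886038 − 0.946053 = -0.060015
N(d₁) = 0.812202,  N(d₂) = 0.476072,  e^(−rT) = 0.812365
E₀ = V₀·N(d₁) − D·e^(−rT)·N(d₂)
   = 568.7537·0.812202 − 473.6756·0.812365·0.476072 = 278.751471
B₀ = V₀ − E₀ = 568.7537 − 278.751471 = 290.002229
e^(−λT) = (B₀·e^(rT)/D − 0)/(1 − 0) = (290.0022·1.230974/473.6756 − 0)/1 = 0.75364934
λ = −ln(0.75364934)/3.8270 = 0.073903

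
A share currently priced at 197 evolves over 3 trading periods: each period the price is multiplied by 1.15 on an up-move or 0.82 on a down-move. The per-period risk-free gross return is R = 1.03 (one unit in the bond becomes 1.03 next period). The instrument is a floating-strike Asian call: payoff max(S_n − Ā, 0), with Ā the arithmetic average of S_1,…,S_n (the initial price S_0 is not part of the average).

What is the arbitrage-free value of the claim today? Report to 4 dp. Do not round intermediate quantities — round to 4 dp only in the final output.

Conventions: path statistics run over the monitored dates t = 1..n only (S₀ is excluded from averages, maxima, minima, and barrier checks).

price = 13.3529

Risk-neutral up-probability p* = (R−d)/(u−d) = (1.03−0.82)/(1.15−0.82) = 0.6364; the claim prices as the p*-weighted sum of path payoffs discounted by R^3.
Enumerate all 2^3 = 8 price paths (U = up ×1.15, D = down ×0.82); each path with k up-moves has probability p*^k·(1−p*)^(3−k).
DDD: Ā=134.2074, payoff=0.0000, prob=0.048084
UDD: Ā=188.2177, payoff=0.0000, prob=0.084147
DUD: Ā=166.5477, payoff=0.0000, prob=0.084147
UUD: Ā=233.5730, payoff=0.0000, prob=0.147258
DDU: Ā=148.7783, payoff=3.5539, prob=0.084147
UDU: Ā=208.6525, payoff=4.9841, prob=0.147258
DUU: Ā=186.9826, payoff=26.6541, prob=0.147258
UUU: Ā=262.2316, payoff=37.3807, prob=0.257701
Price = Σ prob·payoff / R^3 = 14.591074 / 1.092727 = 13.3529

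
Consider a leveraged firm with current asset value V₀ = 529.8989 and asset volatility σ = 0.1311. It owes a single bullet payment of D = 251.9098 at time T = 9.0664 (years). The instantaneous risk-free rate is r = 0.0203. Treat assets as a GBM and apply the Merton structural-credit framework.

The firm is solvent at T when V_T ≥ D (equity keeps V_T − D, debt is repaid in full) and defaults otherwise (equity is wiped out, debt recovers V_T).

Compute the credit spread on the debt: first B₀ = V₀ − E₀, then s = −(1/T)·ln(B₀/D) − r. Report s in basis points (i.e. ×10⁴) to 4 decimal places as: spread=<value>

spread=2.1548

With assets at 529.8989 and a single debt payment of 251.9098 at 9.0664 years:
d₁ = [ln(V₀/D) + (r + σ²/2)T] / (σ√T)
   = [ln(529.8989/251.9098) + (0.0203 + 0.5·0.1311²)·9.0664] / (0.1311·√9.0664)
   = [0.743615 + 0.261961] / 0.394748 = 2.547386
d₂ = d₁ − σ√T = 2.547386 − 0.394748 = 2.152638
N(d₁) = 0.994573,  N(d₂) = 0.984326,  e^(−rT) = 0.831896
E₀ = V₀·N(d₁) − D·e^(−rT)·N(d₂)
   = 529.8989·0.994573 − 251.9098·0.831896·0.984326 = 320.745174
B₀ = V₀ − E₀ = 529.8989 − 320.745174 = 209.153726
spread = −(1/T)·ln(B₀/D) − r = −(1/9.0664)·ln(209.153726/251.9098) − 0.0203 = 0.00021548
in basis points: 0.00021548 × 10⁴ = 2.1548 bp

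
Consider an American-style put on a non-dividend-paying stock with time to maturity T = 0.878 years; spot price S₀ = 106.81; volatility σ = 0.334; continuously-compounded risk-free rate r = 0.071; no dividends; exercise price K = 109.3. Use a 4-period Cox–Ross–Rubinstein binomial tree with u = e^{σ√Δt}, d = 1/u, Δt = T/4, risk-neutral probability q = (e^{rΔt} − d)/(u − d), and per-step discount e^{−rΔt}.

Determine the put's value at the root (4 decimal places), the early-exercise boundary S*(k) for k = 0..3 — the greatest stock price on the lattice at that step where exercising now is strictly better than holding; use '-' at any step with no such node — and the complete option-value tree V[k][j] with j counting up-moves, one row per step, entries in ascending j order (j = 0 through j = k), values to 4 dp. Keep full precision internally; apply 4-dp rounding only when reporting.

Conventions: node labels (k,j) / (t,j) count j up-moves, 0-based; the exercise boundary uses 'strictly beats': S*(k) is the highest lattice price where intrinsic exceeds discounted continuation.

Δt=0.21950  u=1.16939  d=0.85515  q=0.51094  discount=0.98454
step 4 (expiry): payoffs max(K−S,0) = 52.1817 31.1923 2.4900 0.0000 0.0000
step 3: (k=3,j=0): S=66.7935, K−S=42.5065, hold=40.8163 ⇒ V=42.5065 exercise | (k=3,j=1): S=91.3383, K−S=17.9617, hold=16.2716 ⇒ V=17.9617 exercise | (k=3,j=2): S=124.9025, K−S=0.0000, hold=1.1989 ⇒ V=1.1989 continue | (k=3,j=3): S=170.8006, K−S=0.0000, hold=0.0000 ⇒ V=0.0000 continue  boundary S*=91.3383
step 2: (k=2,j=0): S=78.1077, K−S=31.1923, hold=29.5022 ⇒ V=31.1923 exercise | (k=2,j=1): S=106.8100, K−S=2.4900, hold=9.2516 ⇒ V=9.2516 continue | (k=2,j=2): S=146.0596, K−S=0.0000, hold=0.5773 ⇒ V=0.5773 continue  boundary S*=78.1077
step 1: (k=1,j=0): S=91.3383, K−S=17.9617, hold=19.6729 ⇒ V=19.6729 continue | (k=1,j=1): S=124.9025, K−S=0.0000, hold=4.7450 ⇒ V=4.7450 continue  boundary S*=-
step 0: (k=0,j=0): S=106.8100, K−S=2.4900, hold=11.8594 ⇒ V=11.8594 continue  boundary S*=-

price = 11.8594
boundary = - - 78.1077 91.3383
tree:
11.8594
19.6729 4.7450
31.1923 9.2516 0.5773
42.5065 17.9617 1.1989 0.0000
52.1817 31.1923 2.4900 0.0000 0.0000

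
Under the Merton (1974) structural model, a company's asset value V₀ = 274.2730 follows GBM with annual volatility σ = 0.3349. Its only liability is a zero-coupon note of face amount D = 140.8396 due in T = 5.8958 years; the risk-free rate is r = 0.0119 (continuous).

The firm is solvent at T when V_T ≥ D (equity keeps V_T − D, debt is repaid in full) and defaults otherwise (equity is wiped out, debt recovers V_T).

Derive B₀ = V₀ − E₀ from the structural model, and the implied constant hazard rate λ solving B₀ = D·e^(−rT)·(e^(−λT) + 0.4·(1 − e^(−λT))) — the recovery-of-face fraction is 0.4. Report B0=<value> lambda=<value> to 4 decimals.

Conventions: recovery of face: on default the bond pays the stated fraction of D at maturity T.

B0=116.7225 lambda=0.0347

With assets at 274.2730 and a single debt payment of 140.8396 at 5.8958 years:
d₁ = [ln(V₀/D) + (r + σ²/2)T] / (σ√T)
   = [ln(274.2730/140.8396) + (0.0119 + 0.5·0.3349²)·5.8958] / (0.3349·√5.8958)
   = [0.666502 + 0.400791] / 0.813180 = 1.312493
d₂ = d₁ − σ√T = 1.312493 − 0.813180 = 0.499314
N(d₁) = 0.905323,  N(d₂) = 0.691221,  e^(−rT) = 0.932245
E₀ = V₀·N(d₁) − D·e^(−rT)·N(d₂)
   = 274.2730·0.905323 − 140.8396·0.932245·0.691221 = 157.550504
B₀ = V₀ − E₀ = 274.2730 − 157.550504 = 116.722496
e^(−λT) = (B₀·e^(rT)/D − 0.4)/(1 − 0.4) = (116.7225·1.072680/140.8396 − 0.4)/0.6 = 0.81499368
λ = −ln(0.81499368)/5.8958 = 0.034698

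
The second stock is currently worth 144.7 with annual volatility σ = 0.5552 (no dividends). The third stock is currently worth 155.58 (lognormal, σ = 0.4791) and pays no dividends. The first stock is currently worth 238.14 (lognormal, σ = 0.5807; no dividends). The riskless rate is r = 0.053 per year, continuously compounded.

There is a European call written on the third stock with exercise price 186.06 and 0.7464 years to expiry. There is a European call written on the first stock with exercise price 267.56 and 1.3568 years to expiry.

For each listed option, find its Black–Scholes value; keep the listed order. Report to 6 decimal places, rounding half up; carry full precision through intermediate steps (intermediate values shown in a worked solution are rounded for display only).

[the third stock call K=186.06]
σ√T = 0.4791·√0.7464 = 0.413916
d₁ = (ln(S/K) + (r+σ²/2)T) / (σ√T) = (ln(155.58/186.06) + (0.053+0.4791²/2)·0.7464) / 0.413916 = (-0.178909 + 0.125222) / 0.413916 = -0.129705
d₂ = d₁ − σ√T = -0.129705 − 0.413916 = -0.543620
e^{−rT} = 0.961213
N(d₁) = 0.448400,  N(d₂) = 0.293351
price = S·N(d₁) − K·e^{−rT}·N(d₂) = 69.762081 − 52.463924 = 17.298157
[the first stock call K=267.56]
σ√T = 0.5807·√1.3568 = 0.676410
d₁ = (ln(S/K) + (r+σ²/2)T) / (σ√T) = (ln(238.14/267.56) + (0.053+0.5807²/2)·1.3568) / 0.676410 = (-0.116485 + 0.300675) / 0.676410 = 0.272306
d₂ = d₁ − σ√T = 0.272306 − 0.676410 = -0.404104
e^{−rT} = 0.930614
N(d₁) = 0.607307,  N(d₂) = 0.343068
price = S·N(d₁) − K·e^{−rT}·N(d₂) = 144.623982 − 85.422321 = 59.201661

price(the third stock call K=186.06) = 17.298157
price(the first stock call K=267.56) = 59.201661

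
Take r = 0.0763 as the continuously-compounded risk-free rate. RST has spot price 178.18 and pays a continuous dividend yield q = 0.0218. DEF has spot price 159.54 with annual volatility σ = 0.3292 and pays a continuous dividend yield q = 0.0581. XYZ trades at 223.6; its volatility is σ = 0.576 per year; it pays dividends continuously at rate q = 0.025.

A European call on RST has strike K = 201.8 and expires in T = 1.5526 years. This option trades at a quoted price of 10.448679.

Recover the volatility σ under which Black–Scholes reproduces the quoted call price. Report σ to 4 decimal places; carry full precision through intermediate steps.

sigma = 0.1567

At σ = 0.1567 the Black–Scholes value reproduces the quote:
σ√T = 0.1567·√1.5526 = 0.195253
d₁ = (ln(S/K) + (r−q+σ²/2)T) / (σ√T) = (ln(178.18/201.8) + (0.0763−0.0218+0.1567²/2)·1.5526) / 0.195253 = (-0.124483 + 0.103679) / 0.195253 = -0.106550
d₂ = d₁ − σ√T = -0.106550 − 0.195253 = -0.301803
e^{−rT} = 0.888284
e^{−qT} = 0.966720
N(d₁) = 0.457573,  N(d₂) = 0.381401
V = S·e^{−qT}·N(d₁) − K·e^{−rT}·N(d₂) = 78.817033 − 68.368353 = 10.448679 (the observed quote) — the price is monotone increasing in volatility, hence this σ is the only solution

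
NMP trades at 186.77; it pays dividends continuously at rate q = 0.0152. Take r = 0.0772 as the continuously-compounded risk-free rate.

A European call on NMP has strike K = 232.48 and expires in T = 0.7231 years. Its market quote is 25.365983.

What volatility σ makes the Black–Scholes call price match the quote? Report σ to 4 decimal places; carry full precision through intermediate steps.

At σ = 0.5985 the Black–Scholes value reproduces the quote:
σ√T = 0.5985·√0.7231 = 0.508936
d₁ = (ln(S/K) + (r−q+σ²/2)T) / (σ√T) = (ln(186.77/232.48) + (0.0772−0.0152+0.5985²/2)·0.7231) / 0.508936 = (-0.218926 + 0.174340) / 0.508936 = -0.087606
d₂ = d₁ − σ√T = -0.087606 − 0.508936 = -0.596543
e^{−rT} = 0.945706
e^{−qT} = 0.989069
N(d₁) = 0.465095,  N(d₂) = 0.275406
V = S·e^{−qT}·N(d₁) − K·e^{−rT}·N(d₂) = 85.916224 − 60.550241 = 25.365983 (the quoted price), and the Black–Scholes price is strictly increasing in σ, so σ is unique

sigma = 0.5985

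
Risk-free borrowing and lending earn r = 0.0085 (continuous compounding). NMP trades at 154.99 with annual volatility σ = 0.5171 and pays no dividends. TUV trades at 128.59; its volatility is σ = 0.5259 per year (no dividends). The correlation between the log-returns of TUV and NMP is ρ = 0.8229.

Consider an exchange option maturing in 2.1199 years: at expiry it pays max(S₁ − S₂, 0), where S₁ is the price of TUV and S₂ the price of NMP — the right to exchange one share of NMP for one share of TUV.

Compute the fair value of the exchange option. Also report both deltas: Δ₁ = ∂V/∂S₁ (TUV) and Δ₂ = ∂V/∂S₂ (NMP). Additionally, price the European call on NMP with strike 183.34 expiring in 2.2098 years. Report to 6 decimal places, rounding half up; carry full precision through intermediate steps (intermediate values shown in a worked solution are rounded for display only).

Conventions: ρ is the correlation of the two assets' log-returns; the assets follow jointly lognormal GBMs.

σ_eff = √(σ₁² + σ₂² − 2ρσ₁σ₂) = √(0.5259² + 0.5171² − 2·0.8229·0.5259·0.5171) = 0.310483
d₁ = (ln(S₁/S₂) + (q₂ − q₁ + σ_eff²/2)T) / (σ_eff√T) = (ln(128.59/154.99) + (0.0 − 0.0 + 0.048200)·2.1199) / 0.452059 = -0.187039
d₂ = d₁ − σ_eff√T = -0.187039 − 0.452059 = -0.639098
N(d₁) = 0.425815,  N(d₂) = 0.261379
V = S₁·e^{−q₁T}·N(d₁) − S₂·e^{−q₂T}·N(d₂) = 54.755546 − 40.511203 = 14.244343
Δ₁ = e^{−q₁T}·N(d₁) = 0.425815;  Δ₂ = −e^{−q₂T}·N(d₂) = -0.261379
[vanilla: NMP call K=183.34]
σ√T = 0.5171·√2.2098 = 0.768690
d₁ = (ln(S/K) + (r+σ²/2)T) / (σ√T) = (ln(154.99/183.34) + (0.0085+0.5171²/2)·2.2098) / 0.768690 = (-0.167982 + 0.314225) / 0.768690 = 0.190250
d₂ = d₁ − σ√T = 0.190250 − 0.768690 = -0.578439
e^{−rT} = 0.981392
N(d₁) = 0.575443,  N(d₂) = 0.281484
price = S·N(d₁) − K·e^{−rT}·N(d₂) = 89.187987 − 50.646927 = 38.541060

exchange price = 14.244343
Δ1 = 0.425815
Δ2 = -0.261379
price(NMP call K=183.34) = 38.541060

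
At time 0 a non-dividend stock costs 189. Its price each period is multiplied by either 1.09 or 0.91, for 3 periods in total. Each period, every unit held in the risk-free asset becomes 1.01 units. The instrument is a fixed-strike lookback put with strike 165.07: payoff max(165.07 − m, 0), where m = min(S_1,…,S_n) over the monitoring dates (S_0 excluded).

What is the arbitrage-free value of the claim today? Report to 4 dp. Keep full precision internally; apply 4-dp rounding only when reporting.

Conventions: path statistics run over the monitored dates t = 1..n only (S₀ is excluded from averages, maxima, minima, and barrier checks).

price = 2.8412

With p* = (R−d)/(u−d) = 0.5556, sum probability × payoff across the paths and divide by R^3.
Enumerate all 2^3 = 8 price paths (U = up ×1.09, D = down ×0.91); each path with k up-moves has probability p*^k·(1−p*)^(3−k).
DDD: m=142.4249, payoff=22.6451, prob=0.087791
UDD: m=170.5969, payoff=0.0000, prob=0.109739
DUD: m=170.5969, payoff=0.0000, prob=0.109739
UUD: m=204.3413, payoff=0.0000, prob=0.137174
DDU: m=156.5109, payoff=8.5591, prob=0.109739
UDU: m=187.4691, payoff=0.0000, prob=0.137174
DUU: m=171.9900, payoff=0.0000, prob=0.137174
UUU: m=206.0100, payoff=0.0000, prob=0.171468
Price = Σ prob·payoff / R^3 = 2.927316 / 1.030301 = 2.8412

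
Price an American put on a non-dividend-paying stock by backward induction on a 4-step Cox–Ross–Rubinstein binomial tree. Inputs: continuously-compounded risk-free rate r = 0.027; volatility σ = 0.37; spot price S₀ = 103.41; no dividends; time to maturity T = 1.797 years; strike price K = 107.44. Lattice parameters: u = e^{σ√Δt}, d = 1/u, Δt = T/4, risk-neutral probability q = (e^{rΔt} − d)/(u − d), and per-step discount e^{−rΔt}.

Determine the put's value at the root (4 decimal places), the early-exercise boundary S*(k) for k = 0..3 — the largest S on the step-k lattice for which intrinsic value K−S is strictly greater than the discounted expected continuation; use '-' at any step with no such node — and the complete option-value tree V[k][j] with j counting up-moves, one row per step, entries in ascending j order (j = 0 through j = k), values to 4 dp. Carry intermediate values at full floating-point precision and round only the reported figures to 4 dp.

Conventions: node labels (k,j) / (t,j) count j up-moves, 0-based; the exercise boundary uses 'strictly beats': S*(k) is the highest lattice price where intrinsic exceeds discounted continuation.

Δt=0.44925, u=1.28146, d=0.78036, q=0.46267, disc=e^(-rΔt)=0.98794
k=4 terminal: V=max(K-S,0) → 69.0915 44.4669 4.0300 0.0000 0.0000
k=3: j=0 S=49.1419 intr=58.2981 cont=57.0028 V=58.2981[EX]; j=1 S=80.6973 intr=26.7427 cont=25.4474 V=26.7427[EX]; j=2 S=132.5153 intr=0.0000 cont=2.1393 V=2.1393[hold]; j=3 S=217.6072 intr=0.0000 cont=0.0000 V=0.0000[hold]  S*(3)=80.6973
k=2: j=0 S=62.9731 intr=44.4669 cont=43.1715 V=44.4669[EX]; j=1 S=103.4100 intr=4.0300 cont=15.1743 V=15.1743[hold]; j=2 S=169.8125 intr=0.0000 cont=1.1357 V=1.1357[hold]  S*(2)=62.9731
k=1: j=0 S=80.6973 intr=26.7427 cont=30.5413 V=30.5413[hold]; j=1 S=132.5153 intr=0.0000 cont=8.5744 V=8.5744[hold]  S*(1)=-
k=0: j=0 S=103.4100 intr=4.0300 cont=20.1322 V=20.1322[hold]  S*(0)=-

price = 20.1322
boundary = - - 62.9731 80.6973
tree:
20.1322
30.5413 8.5744
44.4669 15.1743 1.1357
58.2981 26.7427 2.1393 0.0000
69.0915 44.4669 4.0300 0.0000 0.0000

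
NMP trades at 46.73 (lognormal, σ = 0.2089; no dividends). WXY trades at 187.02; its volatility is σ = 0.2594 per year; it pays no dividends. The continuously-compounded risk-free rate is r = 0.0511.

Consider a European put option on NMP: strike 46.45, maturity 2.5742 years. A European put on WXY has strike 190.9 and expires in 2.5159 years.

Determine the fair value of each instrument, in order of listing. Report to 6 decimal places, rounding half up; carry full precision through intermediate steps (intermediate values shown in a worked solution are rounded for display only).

price(NMP put K=46.45) = 3.294838
price(WXY put K=190.9) = 20.323347

[NMP put K=46.45]
σ√T = 0.2089·√2.5742 = 0.335166
d₁ = (ln(S/K) + (r+σ²/2)T) / (σ√T) = (ln(46.73/46.45) + (0.0511+0.2089²/2)·2.5742) / 0.335166 = (0.006010 + 0.187710) / 0.335166 = 0.577981
d₂ = d₁ − σ√T = 0.577981 − 0.335166 = 0.242816
e^{−rT} = 0.876743
N(−d₁) = 0.281638,  N(−d₂) = 0.404074
price = K·e^{−rT}·N(−d₂) − S·N(−d₁) = 16.455797 − 13.160960 = 3.294838
[WXY put K=190.9]
σ√T = 0.2594·√2.5159 = 0.411450
d₁ = (ln(S/K) + (r+σ²/2)T) / (σ√T) = (ln(187.02/190.9) + (0.0511+0.2594²/2)·2.5159) / 0.411450 = (-0.020534 + 0.213208) / 0.411450 = 0.468280
d₂ = d₁ − σ√T = 0.468280 − 0.411450 = 0.056831
e^{−rT} = 0.879359
N(−d₁) = 0.319792,  N(−d₂) = 0.477340
price = K·e^{−rT}·N(−d₂) − S·N(−d₁) = 80.130866 − 59.807520 = 20.323347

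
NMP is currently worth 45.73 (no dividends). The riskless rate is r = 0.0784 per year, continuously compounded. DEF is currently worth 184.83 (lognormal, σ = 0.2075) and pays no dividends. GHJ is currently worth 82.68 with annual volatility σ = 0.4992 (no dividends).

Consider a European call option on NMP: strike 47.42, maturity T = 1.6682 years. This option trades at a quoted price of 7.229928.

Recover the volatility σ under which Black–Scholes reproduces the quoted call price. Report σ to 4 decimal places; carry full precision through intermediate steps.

sigma = 0.2184

At σ = 0.2184 the Black–Scholes value reproduces the quote:
σ√T = 0.2184·√1.6682 = 0.282083
d₁ = (ln(S/K) + (r+σ²/2)T) / (σ√T) = (ln(45.73/47.42) + (0.0784+0.2184²/2)·1.6682) / 0.282083 = (-0.036290 + 0.170572) / 0.282083 = 0.476040
d₂ = d₁ − σ√T = 0.476040 − 0.282083 = 0.193957
e^{−rT} = 0.877405
N(d₁) = 0.682977,  N(d₂) = 0.576895
V = S·N(d₁) − K·e^{−rT}·N(d₂) = 31.232540 − 24.002612 = 7.229928 (equal to the quote); since ∂V/∂σ > 0 for all σ, the implied volatility is unique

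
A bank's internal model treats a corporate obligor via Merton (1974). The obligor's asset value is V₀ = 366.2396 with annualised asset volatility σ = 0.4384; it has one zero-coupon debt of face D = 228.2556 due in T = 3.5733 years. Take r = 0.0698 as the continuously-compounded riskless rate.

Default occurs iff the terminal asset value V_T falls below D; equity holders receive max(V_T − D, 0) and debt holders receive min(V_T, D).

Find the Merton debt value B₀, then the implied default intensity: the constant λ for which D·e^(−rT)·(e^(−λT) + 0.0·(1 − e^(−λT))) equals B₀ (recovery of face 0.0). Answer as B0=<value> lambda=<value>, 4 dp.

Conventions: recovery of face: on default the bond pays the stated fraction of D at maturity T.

Equity is a call on the firm's assets struck at D = 228.2556:
d₁ = [ln(V₀/D) + (r + σ²/2)T] / (σ√T)
   = [ln(366.2396/228.2556) + (0.0698 + 0.5·0.4384²)·3.5733] / (0.4384·√3.5733)
   = [0.472822 + 0.592801] / 0.828715 = 1.285873
d₂ = d₁ − σ√T = 1.285873 − 0.828715 = 0.457158
N(d₁) = 0.900756,  N(d₂) = 0.676221,  e^(−rT) = 0.779255
E₀ = V₀·N(d₁) − D·e^(−rT)·N(d₂)
   = 366.2396·0.900756 − 228.2556·0.779255·0.676221 = 209.613553
B₀ = V₀ − E₀ = 366.2396 − 209.613553 = 156.626047
e^(−λT) = (B₀·e^(rT)/D − 0)/(1 − 0) = (156.6260·1.283276/228.2556 − 0)/1 = 0.88056730
λ = −ln(0.88056730)/3.5733 = 0.035594

B0=156.6260 lambda=0.0356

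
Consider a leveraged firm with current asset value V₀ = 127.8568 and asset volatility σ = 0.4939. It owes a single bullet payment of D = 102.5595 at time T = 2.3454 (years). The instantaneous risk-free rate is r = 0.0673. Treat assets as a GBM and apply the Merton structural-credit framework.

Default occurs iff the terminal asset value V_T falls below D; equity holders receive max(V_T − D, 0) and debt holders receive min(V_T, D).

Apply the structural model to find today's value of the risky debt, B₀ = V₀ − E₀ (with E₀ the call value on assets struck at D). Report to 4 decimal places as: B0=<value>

Work the structural quantities from V₀ = 127.8568 against face 102.5595:
d₁ = [ln(V₀/D) + (r + σ²/2)T] / (σ√T)
   = [ln(127.8568/102.5595) + (0.0673 + 0.5·0.4939²)·2.3454] / (0.4939·√2.3454)
   = [0.220468 + 0.443911] / 0.756393 = 0.878351
d₂ = d₁ − σ√T = 0.878351 − 0.756393 = 0.121958
N(d₁) = 0.810123,  N(d₂) = 0.548534,  e^(−rT) = 0.853982
E₀ = V₀·N(d₁) − D·e^(−rT)·N(d₂)
   = 127.8568·0.810123 − 102.5595·0.853982·0.548534 = 55.537021
B₀ = V₀ − E₀ = 127.8568 − 55.537021 = 72.319779

B0=72.3198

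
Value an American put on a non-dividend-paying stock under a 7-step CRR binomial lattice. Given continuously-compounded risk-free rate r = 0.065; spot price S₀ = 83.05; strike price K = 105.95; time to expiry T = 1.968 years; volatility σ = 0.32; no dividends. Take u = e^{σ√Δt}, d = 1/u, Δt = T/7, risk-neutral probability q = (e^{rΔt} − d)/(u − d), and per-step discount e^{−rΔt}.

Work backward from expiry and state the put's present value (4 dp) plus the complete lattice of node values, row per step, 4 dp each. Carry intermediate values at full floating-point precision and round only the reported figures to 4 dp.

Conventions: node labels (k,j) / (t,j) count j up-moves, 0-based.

Δt=0.28114, u=1.18492, d=0.84394, q=0.51177, disc=e^(-rΔt)=0.98189
k=7 terminal: V=max(K-S,0) → 80.6266 70.3952 56.0299 35.8607 7.5426 0.0000 0.0000 0.0000
k=6: j=0 S=30.0062 intr=75.9438 cont=74.0253 V=75.9438[EX]; j=1 S=42.1296 intr=63.8204 cont=61.9019 V=63.8204[EX]; j=2 S=59.1512 intr=46.7988 cont=44.8803 V=46.7988[EX]; j=3 S=83.0500 intr=22.9000 cont=20.9814 V=22.9000[EX]; j=4 S=116.6047 intr=0.0000 cont=3.6158 V=3.6158[hold]; j=5 S=163.7165 intr=0.0000 cont=0.0000 V=0.0000[hold]; j=6 S=229.8628 intr=0.0000 cont=0.0000 V=0.0000[hold]
k=5: j=0 S=35.5548 intr=70.3952 cont=68.4766 V=70.3952[EX]; j=1 S=49.9201 intr=56.0299 cont=54.1114 V=56.0299[EX]; j=2 S=70.0893 intr=35.8607 cont=33.9422 V=35.8607[EX]; j=3 S=98.4074 intr=7.5426 cont=12.7950 V=12.7950[hold]; j=4 S=138.1669 intr=0.0000 cont=1.7334 V=1.7334[hold]; j=5 S=193.9905 intr=0.0000 cont=0.0000 V=0.0000[hold]
k=4: j=0 S=42.1296 intr=63.8204 cont=61.9019 V=63.8204[EX]; j=1 S=59.1512 intr=46.7988 cont=44.8803 V=46.7988[EX]; j=2 S=83.0500 intr=22.9000 cont=23.6208 V=23.6208[hold]; j=3 S=116.6047 intr=0.0000 cont=7.0048 V=7.0048[hold]; j=4 S=163.7165 intr=0.0000 cont=0.8310 V=0.8310[hold]
k=3: j=0 S=49.9201 intr=56.0299 cont=54.1114 V=56.0299[EX]; j=1 S=70.0893 intr=35.8607 cont=34.3044 V=35.8607[EX]; j=2 S=98.4074 intr=7.5426 cont=14.8435 V=14.8435[hold]; j=3 S=138.1669 intr=0.0000 cont=3.7756 V=3.7756[hold]
k=2: j=0 S=59.1512 intr=46.7988 cont=44.8803 V=46.7988[EX]; j=1 S=83.0500 intr=22.9000 cont=24.6501 V=24.6501[hold]; j=2 S=116.6047 intr=0.0000 cont=9.0130 V=9.0130[hold]
k=1: j=0 S=70.0893 intr=35.8607 cont=34.8216 V=35.8607[EX]; j=1 S=98.4074 intr=7.5426 cont=16.3461 V=16.3461[hold]
k=0: j=0 S=83.0500 intr=22.9000 cont=25.4052 V=25.4052[hold]

price = 25.4052
tree:
25.4052
35.8607 16.3461
46.7988 24.6501 9.0130
56.0299 35.8607 14.8435 3.7756
63.8204 46.7988 23.6208 7.0048 0.8310
70.3952 56.0299 35.8607 12.7950 1.7334 0.0000
75.9438 63.8204 46.7988 22.9000 3.6158 0.0000 0.0000
80.6266 70.3952 56.0299 35.8607 7.5426 0.0000 0.0000 0.0000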